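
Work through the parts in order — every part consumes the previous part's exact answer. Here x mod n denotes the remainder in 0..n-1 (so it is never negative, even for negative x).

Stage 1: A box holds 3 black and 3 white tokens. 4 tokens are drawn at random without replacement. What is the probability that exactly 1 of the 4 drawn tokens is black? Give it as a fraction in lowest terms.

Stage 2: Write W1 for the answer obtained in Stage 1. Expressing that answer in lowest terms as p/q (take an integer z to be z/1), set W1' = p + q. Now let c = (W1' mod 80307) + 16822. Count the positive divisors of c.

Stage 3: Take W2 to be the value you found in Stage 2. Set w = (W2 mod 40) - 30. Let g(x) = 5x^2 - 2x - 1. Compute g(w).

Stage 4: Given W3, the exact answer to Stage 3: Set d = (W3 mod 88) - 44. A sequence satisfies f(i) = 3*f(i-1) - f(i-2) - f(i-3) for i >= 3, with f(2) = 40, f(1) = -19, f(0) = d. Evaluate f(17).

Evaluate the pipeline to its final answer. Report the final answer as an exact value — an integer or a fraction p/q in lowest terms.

32107133

Stage 1: total draws C(6,4) = 15; favorable C(3,1)*C(3,3) = 3; P = 1/5; answer 1/5
Stage 2: W1 = 1/5; threaded value p + q = 6; c = 16828; 16828 = 2^2 * 7 * 601; number of divisors = (2+1) * (1+1) * (1+1) = 12; answer 12
Stage 3: W2 = 12; w = -18; 5*(-18)^2 - 2*(-18)^1 - 1 = (1620) + (36) + (-1) = 1655; answer 1655
Stage 4: W3 = 1655; d = 27; f(3) = 3*(40) - 1*(-19) - 1*(27) = 112; iterating: f(3)=112, f(4)=315, f(5)=793, f(6)=1952, f(7)=4748, f(8)=11499, f(9)=27797, f(10)=67144, f(11)=162136, f(12)=391467, f(13)=945121, f(14)=2281760, f(15)=5508692, f(16)=13299195, f(17)=32107133; answer 32107133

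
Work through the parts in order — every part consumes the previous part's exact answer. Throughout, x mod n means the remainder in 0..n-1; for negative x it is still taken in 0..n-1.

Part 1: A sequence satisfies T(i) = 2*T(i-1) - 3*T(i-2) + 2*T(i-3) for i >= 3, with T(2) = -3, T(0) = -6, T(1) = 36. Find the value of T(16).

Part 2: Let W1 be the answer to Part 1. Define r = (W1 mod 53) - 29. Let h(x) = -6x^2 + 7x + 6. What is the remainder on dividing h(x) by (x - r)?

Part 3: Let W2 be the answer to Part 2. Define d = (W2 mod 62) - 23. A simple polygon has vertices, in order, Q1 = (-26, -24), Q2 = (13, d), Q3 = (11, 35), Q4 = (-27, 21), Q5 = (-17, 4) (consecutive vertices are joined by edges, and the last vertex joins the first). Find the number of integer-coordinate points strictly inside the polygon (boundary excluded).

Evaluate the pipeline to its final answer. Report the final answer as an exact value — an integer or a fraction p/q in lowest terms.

1035

Part 1: T(3) = 2*(-3) - 3*(36) + 2*(-6) = -126; iterating: T(3)=-126, T(4)=-171, T(5)=30, T(6)=321, T(7)=210, T(8)=-483, T(9)=-954, T(10)=-39, T(11)=1818, T(12)=1845, T(13)=-1842, T(14)=-5583, T(15)=-1950, T(16)=9165; answer 9165
Part 2: W1 = 9165; r = 20; remainder = value at the root: -6*(20)^2 + 7*(20)^1 + 6 = (-2400) + (140) + (6) = -2254; answer -2254
Part 3: W2 = -2254; d = 17; cross terms: (-26*17 - 13*-24)=-130, (13*35 - 11*17)=268, (11*21 - -27*35)=1176, (-27*4 - -17*21)=249, (-17*-24 - -26*4)=512; twice the area = |2075| = 2075; area = 2075/2; boundary points = 1 + 2 + 2 + 1 + 1 = 7; strictly interior points = area - boundary/2 + 1 = 1035; answer 1035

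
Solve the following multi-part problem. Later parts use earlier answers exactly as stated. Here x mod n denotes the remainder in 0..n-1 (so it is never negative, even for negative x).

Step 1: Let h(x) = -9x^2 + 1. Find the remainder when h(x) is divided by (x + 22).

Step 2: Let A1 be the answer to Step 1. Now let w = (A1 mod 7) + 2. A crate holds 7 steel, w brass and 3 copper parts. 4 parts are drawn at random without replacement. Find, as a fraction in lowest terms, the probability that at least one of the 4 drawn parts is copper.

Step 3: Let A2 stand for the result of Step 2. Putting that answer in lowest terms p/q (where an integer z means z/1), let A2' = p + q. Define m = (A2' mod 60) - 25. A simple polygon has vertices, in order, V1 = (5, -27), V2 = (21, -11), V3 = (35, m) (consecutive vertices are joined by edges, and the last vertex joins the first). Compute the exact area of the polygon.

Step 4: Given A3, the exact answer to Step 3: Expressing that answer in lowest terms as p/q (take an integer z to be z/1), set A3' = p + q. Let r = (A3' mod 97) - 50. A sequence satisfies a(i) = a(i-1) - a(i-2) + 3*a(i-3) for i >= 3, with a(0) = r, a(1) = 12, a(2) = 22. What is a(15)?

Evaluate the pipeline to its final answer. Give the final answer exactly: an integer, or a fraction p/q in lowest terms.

Step 1: remainder = value at the root: -9*(-22)^2 + 1 = (-4356) + (1) = -4355; answer -4355
Step 2: A1 = -4355; w = 8; total draws C(18,4) = 3060; complement C(15,4) = 1365; favorable 3060 - 1365 = 1695; P = 113/204; answer 113/204
Step 3: A2 = 113/204; threaded value p + q = 317; m = -8; cross terms: (5*-11 - 21*-27)=512, (21*-8 - 35*-11)=217, (35*-27 - 5*-8)=-905; twice the area = |-176| = 176; area = 88; answer 88
Step 4: A3 = 88; threaded value p + q = 89; r = 39; a(3) = 1*(22) - 1*(12) + 3*(39) = 127; iterating: a(3)=127, a(4)=141, a(5)=80, a(6)=320, a(7)=663, a(8)=583, a(9)=880, a(10)=2286, a(11)=3155, a(12)=3509, a(13)=7212, a(14)=13168, a(15)=16483; answer 16483

16483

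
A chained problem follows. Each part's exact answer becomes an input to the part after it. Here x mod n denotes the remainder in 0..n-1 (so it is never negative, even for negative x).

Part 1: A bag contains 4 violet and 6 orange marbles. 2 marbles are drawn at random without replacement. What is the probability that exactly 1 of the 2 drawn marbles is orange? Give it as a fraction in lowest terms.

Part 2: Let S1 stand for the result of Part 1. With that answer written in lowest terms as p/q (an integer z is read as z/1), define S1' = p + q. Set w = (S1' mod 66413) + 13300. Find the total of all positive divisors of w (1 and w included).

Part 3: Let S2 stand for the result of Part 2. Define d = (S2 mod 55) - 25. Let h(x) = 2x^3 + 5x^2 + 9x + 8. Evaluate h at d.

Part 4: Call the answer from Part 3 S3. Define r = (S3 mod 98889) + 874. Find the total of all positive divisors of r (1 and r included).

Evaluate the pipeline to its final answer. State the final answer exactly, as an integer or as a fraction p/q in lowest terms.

Part 1: total draws C(10,2) = 45; favorable C(6,1)*C(4,1) = 24; P = 8/15; answer 8/15
Part 2: S1 = 8/15; threaded value p + q = 23; w = 13323; 13323 = 3 * 4441; sigma = (1 + 3) * (1 + 4441) = 4 * 4442 = 17768; answer 17768
Part 3: S2 = 17768; d = -22; 2*(-22)^3 + 5*(-22)^2 + 9*(-22)^1 + 8 = (-21296) + (2420) + (-198) + (8) = -19066; answer -19066
Part 4: S3 = -19066; r = 80697; 80697 = 3 * 37 * 727; sigma = (1 + 3) * (1 + 37) * (1 + 727) = 4 * 38 * 728 = 110656; answer 110656

110656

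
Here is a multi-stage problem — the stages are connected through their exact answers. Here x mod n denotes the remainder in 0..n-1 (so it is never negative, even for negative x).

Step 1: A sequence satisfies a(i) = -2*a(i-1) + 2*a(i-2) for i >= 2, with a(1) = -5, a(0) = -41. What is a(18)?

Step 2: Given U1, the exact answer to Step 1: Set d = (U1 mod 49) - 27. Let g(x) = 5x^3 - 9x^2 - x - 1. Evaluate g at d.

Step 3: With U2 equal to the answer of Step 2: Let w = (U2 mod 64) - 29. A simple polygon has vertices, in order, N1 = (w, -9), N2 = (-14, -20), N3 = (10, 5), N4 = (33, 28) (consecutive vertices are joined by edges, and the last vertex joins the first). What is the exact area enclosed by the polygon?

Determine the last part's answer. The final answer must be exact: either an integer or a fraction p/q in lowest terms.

Step 1: a(2) = -2*(-5) + 2*(-41) = -72; iterating: a(2)=-72, a(3)=134, a(4)=-412, a(5)=1092, a(6)=-3008, a(7)=8200, a(8)=-22416, a(9)=61232, a(10)=-167296, a(11)=457056, a(12)=-1248704, a(13)=3411520, a(14)=-9320448, a(15)=25463936, a(16)=-69568768, a(17)=190065408, a(18)=-519268352; answer -519268352
Step 2: U1 = -519268352; d = 7; 5*(7)^3 - 9*(7)^2 - 1*(7)^1 - 1 = (1715) + (-441) + (-7) + (-1) = 1266; answer 1266
Step 3: U2 = 1266; w = 21; cross terms: (21*-20 - -14*-9)=-546, (-14*5 - 10*-20)=130, (10*28 - 33*5)=115, (33*-9 - 21*28)=-885; twice the area = |-1186| = 1186; area = 593; answer 593

593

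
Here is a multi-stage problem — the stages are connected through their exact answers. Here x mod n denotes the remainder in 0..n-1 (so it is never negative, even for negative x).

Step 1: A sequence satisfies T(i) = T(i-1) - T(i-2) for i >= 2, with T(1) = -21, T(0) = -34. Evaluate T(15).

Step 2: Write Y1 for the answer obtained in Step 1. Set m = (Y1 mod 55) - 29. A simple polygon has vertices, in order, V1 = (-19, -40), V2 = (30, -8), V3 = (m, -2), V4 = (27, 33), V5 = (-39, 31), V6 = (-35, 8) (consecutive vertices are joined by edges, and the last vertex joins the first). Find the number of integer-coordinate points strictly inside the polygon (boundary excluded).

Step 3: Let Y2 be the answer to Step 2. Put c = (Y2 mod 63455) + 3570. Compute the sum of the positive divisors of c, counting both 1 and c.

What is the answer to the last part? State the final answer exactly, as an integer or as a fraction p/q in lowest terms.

Step 1: T(2) = 1*(-21) - 1*(-34) = 13; iterating: T(2)=13, T(3)=34, T(4)=21, T(5)=-13, T(6)=-34, T(7)=-21, T(8)=13, T(9)=34, T(10)=21, T(11)=-13, T(12)=-34, T(13)=-21, T(14)=13, T(15)=34; answer 34
Step 2: Y1 = 34; m = 5; cross terms: (-19*-8 - 30*-40)=1352, (30*-2 - 5*-8)=-20, (5*33 - 27*-2)=219, (27*31 - -39*33)=2124, (-39*8 - -35*31)=773, (-35*-40 - -19*8)=1552; twice the area = |6000| = 6000; area = 3000; boundary points = 1 + 1 + 1 + 2 + 1 + 16 = 22; strictly interior points = area - boundary/2 + 1 = 2990; answer 2990
Step 3: Y2 = 2990; c = 6560; 6560 = 2^5 * 5 * 41; sigma = (1 + 2 + 4 + 8 + 16 + 32) * (1 + 5) * (1 + 41) = 63 * 6 * 42 = 15876; answer 15876

15876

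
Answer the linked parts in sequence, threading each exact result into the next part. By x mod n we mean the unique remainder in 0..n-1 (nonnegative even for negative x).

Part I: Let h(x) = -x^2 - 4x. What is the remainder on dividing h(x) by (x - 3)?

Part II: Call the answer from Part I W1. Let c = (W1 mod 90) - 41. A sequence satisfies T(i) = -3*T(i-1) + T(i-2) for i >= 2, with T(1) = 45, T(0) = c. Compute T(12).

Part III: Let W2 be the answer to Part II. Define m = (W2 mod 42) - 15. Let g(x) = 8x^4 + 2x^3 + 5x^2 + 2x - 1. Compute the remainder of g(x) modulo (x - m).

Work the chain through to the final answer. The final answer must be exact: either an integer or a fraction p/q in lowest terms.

20152

Part I: remainder = value at the root: -1*(3)^2 - 4*(3)^1 = (-9) + (-12) = -21; answer -21
Part II: W1 = -21; c = 28; T(2) = -3*(45) + 1*(28) = -107; iterating: T(2)=-107, T(3)=366, T(4)=-1205, T(5)=3981, T(6)=-13148, T(7)=43425, T(8)=-143423, T(9)=473694, T(10)=-1564505, T(11)=5167209, T(12)=-17066132; answer -17066132
Part III: W2 = -17066132; m = 7; remainder = value at the root: 8*(7)^4 + 2*(7)^3 + 5*(7)^2 + 2*(7)^1 - 1 = (19208) + (686) + (245) + (14) + (-1) = 20152; answer 20152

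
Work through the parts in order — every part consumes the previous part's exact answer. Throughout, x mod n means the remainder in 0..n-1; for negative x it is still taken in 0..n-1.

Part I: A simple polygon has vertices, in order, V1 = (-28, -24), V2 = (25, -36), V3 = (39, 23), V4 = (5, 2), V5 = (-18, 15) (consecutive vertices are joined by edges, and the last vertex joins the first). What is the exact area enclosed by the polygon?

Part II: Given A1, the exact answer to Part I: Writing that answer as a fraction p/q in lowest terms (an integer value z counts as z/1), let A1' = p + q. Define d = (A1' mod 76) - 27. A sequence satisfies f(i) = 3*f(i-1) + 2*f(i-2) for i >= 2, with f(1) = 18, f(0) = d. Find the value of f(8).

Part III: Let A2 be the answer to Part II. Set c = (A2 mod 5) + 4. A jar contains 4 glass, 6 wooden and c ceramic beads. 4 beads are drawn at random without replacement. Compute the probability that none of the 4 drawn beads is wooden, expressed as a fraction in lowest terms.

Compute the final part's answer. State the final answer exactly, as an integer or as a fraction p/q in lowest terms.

Part I: cross terms: (-28*-36 - 25*-24)=1608, (25*23 - 39*-36)=1979, (39*2 - 5*23)=-37, (5*15 - -18*2)=111, (-18*-24 - -28*15)=852; twice the area = |4513| = 4513; area = 4513/2; answer 4513/2
Part II: A1 = 4513/2; threaded value p + q = 4515; d = 4; f(2) = 3*(18) + 2*(4) = 62; iterating: f(2)=62, f(3)=222, f(4)=790, f(5)=2814, f(6)=10022, f(7)=35694, f(8)=127126; answer 127126
Part III: A2 = 127126; c = 5; total draws C(15,4) = 1365; favorable C(9,4) = 126; P = 6/65; answer 6/65

6/65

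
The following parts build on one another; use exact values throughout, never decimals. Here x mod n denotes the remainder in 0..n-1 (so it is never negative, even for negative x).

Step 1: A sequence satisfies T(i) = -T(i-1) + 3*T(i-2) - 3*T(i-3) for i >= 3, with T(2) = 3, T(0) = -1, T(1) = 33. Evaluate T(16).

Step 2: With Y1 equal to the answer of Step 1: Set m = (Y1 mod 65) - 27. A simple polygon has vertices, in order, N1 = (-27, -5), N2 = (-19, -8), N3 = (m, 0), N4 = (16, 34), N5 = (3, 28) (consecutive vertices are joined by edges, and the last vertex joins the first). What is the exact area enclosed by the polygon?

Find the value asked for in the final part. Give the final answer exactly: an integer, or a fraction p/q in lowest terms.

Step 1: T(3) = -1*(3) + 3*(33) - 3*(-1) = 99; iterating: T(3)=99, T(4)=-189, T(5)=477, T(6)=-1341, T(7)=3339, T(8)=-8793, T(9)=22833, T(10)=-59229, T(11)=154107, T(12)=-400293, T(13)=1040301, T(14)=-2703501, T(15)=7025283, T(16)=-18256689; answer -18256689
Step 2: Y1 = -18256689; m = 29; cross terms: (-27*-8 - -19*-5)=121, (-19*0 - 29*-8)=232, (29*34 - 16*0)=986, (16*28 - 3*34)=346, (3*-5 - -27*28)=741; twice the area = |2426| = 2426; area = 1213; answer 1213

1213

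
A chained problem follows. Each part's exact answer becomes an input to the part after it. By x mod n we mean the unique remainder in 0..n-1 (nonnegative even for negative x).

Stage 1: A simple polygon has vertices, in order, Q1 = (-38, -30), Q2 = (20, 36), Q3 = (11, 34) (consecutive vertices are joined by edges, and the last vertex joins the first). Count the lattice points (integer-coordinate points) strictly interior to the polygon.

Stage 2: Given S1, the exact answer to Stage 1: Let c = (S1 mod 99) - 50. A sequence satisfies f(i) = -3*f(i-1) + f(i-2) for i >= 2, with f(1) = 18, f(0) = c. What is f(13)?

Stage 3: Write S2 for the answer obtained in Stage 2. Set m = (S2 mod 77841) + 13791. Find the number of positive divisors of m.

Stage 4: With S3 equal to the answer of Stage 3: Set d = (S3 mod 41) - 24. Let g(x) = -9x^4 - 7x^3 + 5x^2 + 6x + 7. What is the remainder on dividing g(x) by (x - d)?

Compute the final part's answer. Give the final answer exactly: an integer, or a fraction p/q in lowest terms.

-33001

Stage 1: cross terms: (-38*36 - 20*-30)=-768, (20*34 - 11*36)=284, (11*-30 - -38*34)=962; twice the area = |478| = 478; area = 239; boundary points = 2 + 1 + 1 = 4; strictly interior points = area - boundary/2 + 1 = 238; answer 238
Stage 2: S1 = 238; c = -10; f(2) = -3*(18) + 1*(-10) = -64; iterating: f(2)=-64, f(3)=210, f(4)=-694, f(5)=2292, f(6)=-7570, f(7)=25002, f(8)=-82576, f(9)=272730, f(10)=-900766, f(11)=2975028, f(12)=-9825850, f(13)=32452578; answer 32452578
Stage 3: S2 = 32452578; m = 84513; 84513 = 3 * 11 * 13 * 197; number of divisors = (1+1) * (1+1) * (1+1) * (1+1) = 16; answer 16
Stage 4: S3 = 16; d = -8; remainder = value at the root: -9*(-8)^4 - 7*(-8)^3 + 5*(-8)^2 + 6*(-8)^1 + 7 = (-36864) + (3584) + (320) + (-48) + (7) = -33001; answer -33001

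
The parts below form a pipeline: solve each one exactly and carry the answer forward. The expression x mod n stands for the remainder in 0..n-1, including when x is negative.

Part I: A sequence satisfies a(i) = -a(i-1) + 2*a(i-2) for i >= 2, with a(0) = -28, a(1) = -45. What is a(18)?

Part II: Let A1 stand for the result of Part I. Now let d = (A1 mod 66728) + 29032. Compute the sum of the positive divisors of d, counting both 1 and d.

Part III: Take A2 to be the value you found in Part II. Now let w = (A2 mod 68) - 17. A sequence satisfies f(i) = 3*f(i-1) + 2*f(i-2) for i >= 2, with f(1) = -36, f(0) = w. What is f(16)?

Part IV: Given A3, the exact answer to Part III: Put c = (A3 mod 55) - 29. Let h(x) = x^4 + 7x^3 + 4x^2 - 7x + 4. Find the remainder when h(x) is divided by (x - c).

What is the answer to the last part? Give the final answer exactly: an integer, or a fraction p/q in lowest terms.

Part I: a(2) = -1*(-45) + 2*(-28) = -11; iterating: a(2)=-11, a(3)=-79, a(4)=57, a(5)=-215, a(6)=329, a(7)=-759, a(8)=1417, a(9)=-2935, a(10)=5769, a(11)=-11639, a(12)=23177, a(13)=-46455, a(14)=92809, a(15)=-185719, a(16)=371337, a(17)=-742775, a(18)=1485449; answer 1485449
Part II: A1 = 1485449; d = 46465; 46465 = 5 * 9293; sigma = (1 + 5) * (1 + 9293) = 6 * 9294 = 55764; answer 55764
Part III: A2 = 55764; w = -13; f(2) = 3*(-36) + 2*(-13) = -134; iterating: f(2)=-134, f(3)=-474, f(4)=-1690, f(5)=-6018, f(6)=-21434, f(7)=-76338, f(8)=-271882, f(9)=-968322, f(10)=-3448730, f(11)=-12282834, f(12)=-43745962, f(13)=-155803554, f(14)=-554902586, f(15)=-1976314866, f(16)=-7038749770; answer -7038749770
Part IV: A3 = -7038749770; c = -4; remainder = value at the root: 1*(-4)^4 + 7*(-4)^3 + 4*(-4)^2 - 7*(-4)^1 + 4 = (256) + (-448) + (64) + (28) + (4) = -96; answer -96

-96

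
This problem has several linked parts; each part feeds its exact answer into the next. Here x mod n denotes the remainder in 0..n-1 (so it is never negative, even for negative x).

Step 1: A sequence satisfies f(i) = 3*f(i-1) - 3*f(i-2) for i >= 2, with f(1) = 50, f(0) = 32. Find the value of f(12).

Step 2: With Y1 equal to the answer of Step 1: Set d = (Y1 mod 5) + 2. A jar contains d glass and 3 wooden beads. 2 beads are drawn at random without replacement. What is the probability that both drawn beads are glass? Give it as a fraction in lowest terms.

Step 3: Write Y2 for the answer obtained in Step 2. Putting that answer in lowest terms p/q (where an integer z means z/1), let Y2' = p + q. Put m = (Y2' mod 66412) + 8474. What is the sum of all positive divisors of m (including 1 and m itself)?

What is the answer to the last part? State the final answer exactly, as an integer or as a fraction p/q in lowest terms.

Step 1: f(2) = 3*(50) - 3*(32) = 54; iterating: f(2)=54, f(3)=12, f(4)=-126, f(5)=-414, f(6)=-864, f(7)=-1350, f(8)=-1458, f(9)=-324, f(10)=3402, f(11)=11178, f(12)=23328; answer 23328
Step 2: Y1 = 23328; d = 5; total draws C(8,2) = 28; favorable C(5,2) = 10; P = 5/14; answer 5/14
Step 3: Y2 = 5/14; threaded value p + q = 19; m = 8493; 8493 = 3 * 19 * 149; sigma = (1 + 3) * (1 + 19) * (1 + 149) = 4 * 20 * 150 = 12000; answer 12000

12000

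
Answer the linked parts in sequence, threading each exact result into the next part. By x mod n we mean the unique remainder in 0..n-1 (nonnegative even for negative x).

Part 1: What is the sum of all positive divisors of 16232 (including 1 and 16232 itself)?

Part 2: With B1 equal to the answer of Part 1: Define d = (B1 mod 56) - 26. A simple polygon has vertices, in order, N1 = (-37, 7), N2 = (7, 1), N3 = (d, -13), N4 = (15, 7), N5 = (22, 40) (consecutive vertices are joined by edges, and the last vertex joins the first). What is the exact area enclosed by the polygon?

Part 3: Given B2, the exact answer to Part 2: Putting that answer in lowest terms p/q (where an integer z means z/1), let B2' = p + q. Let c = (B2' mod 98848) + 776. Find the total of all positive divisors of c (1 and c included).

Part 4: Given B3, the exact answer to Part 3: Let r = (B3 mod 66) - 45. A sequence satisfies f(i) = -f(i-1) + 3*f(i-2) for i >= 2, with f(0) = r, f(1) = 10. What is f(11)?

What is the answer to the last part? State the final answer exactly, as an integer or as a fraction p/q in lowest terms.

Part 1: 16232 = 2^3 * 2029; sigma = (1 + 2 + 4 + 8) * (1 + 2029) = 15 * 2030 = 30450; answer 30450
Part 2: B1 = 30450; d = 16; cross terms: (-37*1 - 7*7)=-86, (7*-13 - 16*1)=-107, (16*7 - 15*-13)=307, (15*40 - 22*7)=446, (22*7 - -37*40)=1634; twice the area = |2194| = 2194; area = 1097; answer 1097
Part 3: B2 = 1097; threaded value p + q = 1098; c = 1874; 1874 = 2 * 937; sigma = (1 + 2) * (1 + 937) = 3 * 938 = 2814; answer 2814
Part 4: B3 = 2814; r = -3; f(2) = -1*(10) + 3*(-3) = -19; iterating: f(2)=-19, f(3)=49, f(4)=-106, f(5)=253, f(6)=-571, f(7)=1330, f(8)=-3043, f(9)=7033, f(10)=-16162, f(11)=37261; answer 37261

37261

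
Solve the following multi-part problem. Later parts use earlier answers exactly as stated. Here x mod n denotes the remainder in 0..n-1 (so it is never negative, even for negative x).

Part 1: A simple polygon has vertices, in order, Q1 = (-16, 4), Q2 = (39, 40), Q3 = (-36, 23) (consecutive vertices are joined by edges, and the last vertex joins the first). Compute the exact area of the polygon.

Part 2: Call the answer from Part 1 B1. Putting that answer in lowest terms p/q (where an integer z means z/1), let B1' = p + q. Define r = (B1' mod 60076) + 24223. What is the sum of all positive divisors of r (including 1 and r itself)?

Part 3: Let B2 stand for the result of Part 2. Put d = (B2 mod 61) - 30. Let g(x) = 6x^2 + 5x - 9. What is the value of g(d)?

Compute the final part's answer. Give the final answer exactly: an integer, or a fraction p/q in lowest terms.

432

Part 1: cross terms: (-16*40 - 39*4)=-796, (39*23 - -36*40)=2337, (-36*4 - -16*23)=224; twice the area = |1765| = 1765; area = 1765/2; answer 1765/2
Part 2: B1 = 1765/2; threaded value p + q = 1767; r = 25990; 25990 = 2 * 5 * 23 * 113; sigma = (1 + 2) * (1 + 5) * (1 + 23) * (1 + 113) = 3 * 6 * 24 * 114 = 49248; answer 49248
Part 3: B2 = 49248; d = -9; 6*(-9)^2 + 5*(-9)^1 - 9 = (486) + (-45) + (-9) = 432; answer 432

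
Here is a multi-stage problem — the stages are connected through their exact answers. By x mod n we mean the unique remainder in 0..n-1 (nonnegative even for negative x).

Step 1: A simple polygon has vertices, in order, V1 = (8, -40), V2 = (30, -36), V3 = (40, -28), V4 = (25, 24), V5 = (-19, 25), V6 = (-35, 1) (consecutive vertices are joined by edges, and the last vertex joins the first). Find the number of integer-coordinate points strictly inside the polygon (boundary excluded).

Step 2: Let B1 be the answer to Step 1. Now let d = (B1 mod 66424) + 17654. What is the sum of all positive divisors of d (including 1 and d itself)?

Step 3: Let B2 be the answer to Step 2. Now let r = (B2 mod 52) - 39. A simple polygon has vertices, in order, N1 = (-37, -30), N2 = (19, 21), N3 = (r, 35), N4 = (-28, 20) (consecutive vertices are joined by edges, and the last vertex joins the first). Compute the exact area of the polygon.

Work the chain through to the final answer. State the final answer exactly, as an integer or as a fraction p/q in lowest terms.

Step 1: cross terms: (8*-36 - 30*-40)=912, (30*-28 - 40*-36)=600, (40*24 - 25*-28)=1660, (25*25 - -19*24)=1081, (-19*1 - -35*25)=856, (-35*-40 - 8*1)=1392; twice the area = |6501| = 6501; area = 6501/2; boundary points = 2 + 2 + 1 + 1 + 8 + 1 = 15; strictly interior points = area - boundary/2 + 1 = 3244; answer 3244
Step 2: B1 = 3244; d = 20898; 20898 = 2 * 3^5 * 43; sigma = (1 + 2) * (1 + 3 + 9 + 27 + 81 + 243) * (1 + 43) = 3 * 364 * 44 = 48048; answer 48048
Step 3: B2 = 48048; r = -39; cross terms: (-37*21 - 19*-30)=-207, (19*35 - -39*21)=1484, (-39*20 - -28*35)=200, (-28*-30 - -37*20)=1580; twice the area = |3057| = 3057; area = 3057/2; answer 3057/2

3057/2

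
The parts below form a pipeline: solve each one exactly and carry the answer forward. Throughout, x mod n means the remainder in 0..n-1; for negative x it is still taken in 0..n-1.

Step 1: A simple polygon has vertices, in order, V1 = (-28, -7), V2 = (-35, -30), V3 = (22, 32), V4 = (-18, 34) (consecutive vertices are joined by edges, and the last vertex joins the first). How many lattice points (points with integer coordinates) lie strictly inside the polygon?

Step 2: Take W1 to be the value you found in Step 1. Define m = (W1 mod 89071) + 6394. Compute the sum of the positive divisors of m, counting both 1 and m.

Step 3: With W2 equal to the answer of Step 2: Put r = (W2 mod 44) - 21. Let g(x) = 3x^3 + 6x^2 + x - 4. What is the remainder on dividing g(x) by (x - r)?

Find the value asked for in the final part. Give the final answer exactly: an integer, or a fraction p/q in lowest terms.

22758

Step 1: cross terms: (-28*-30 - -35*-7)=595, (-35*32 - 22*-30)=-460, (22*34 - -18*32)=1324, (-18*-7 - -28*34)=1078; twice the area = |2537| = 2537; area = 2537/2; boundary points = 1 + 1 + 2 + 1 = 5; strictly interior points = area - boundary/2 + 1 = 1267; answer 1267
Step 2: W1 = 1267; m = 7661; 7661 = 47 * 163; sigma = (1 + 47) * (1 + 163) = 48 * 164 = 7872; answer 7872
Step 3: W2 = 7872; r = 19; remainder = value at the root: 3*(19)^3 + 6*(19)^2 + 1*(19)^1 - 4 = (20577) + (2166) + (19) + (-4) = 22758; answer 22758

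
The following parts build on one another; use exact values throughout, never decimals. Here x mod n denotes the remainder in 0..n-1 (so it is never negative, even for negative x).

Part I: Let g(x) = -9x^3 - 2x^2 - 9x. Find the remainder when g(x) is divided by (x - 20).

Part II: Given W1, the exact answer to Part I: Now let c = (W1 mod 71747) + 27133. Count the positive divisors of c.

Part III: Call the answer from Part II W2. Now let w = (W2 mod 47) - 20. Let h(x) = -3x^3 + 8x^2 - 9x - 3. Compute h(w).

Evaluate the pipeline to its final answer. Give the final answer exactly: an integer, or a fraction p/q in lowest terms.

2117

Part I: remainder = value at the root: -9*(20)^3 - 2*(20)^2 - 9*(20)^1 = (-72000) + (-800) + (-180) = -72980; answer -72980
Part II: W1 = -72980; c = 97647; 97647 = 3 * 11^2 * 269; number of divisors = (1+1) * (2+1) * (1+1) = 12; answer 12
Part III: W2 = 12; w = -8; -3*(-8)^3 + 8*(-8)^2 - 9*(-8)^1 - 3 = (1536) + (512) + (72) + (-3) = 2117; answer 2117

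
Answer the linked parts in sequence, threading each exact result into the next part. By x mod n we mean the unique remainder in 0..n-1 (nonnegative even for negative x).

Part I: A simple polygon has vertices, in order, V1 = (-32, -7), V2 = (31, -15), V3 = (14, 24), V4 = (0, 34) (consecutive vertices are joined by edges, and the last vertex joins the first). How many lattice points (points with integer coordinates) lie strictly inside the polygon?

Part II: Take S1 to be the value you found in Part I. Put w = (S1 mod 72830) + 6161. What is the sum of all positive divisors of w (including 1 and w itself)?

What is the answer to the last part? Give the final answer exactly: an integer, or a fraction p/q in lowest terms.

Part I: cross terms: (-32*-15 - 31*-7)=697, (31*24 - 14*-15)=954, (14*34 - 0*24)=476, (0*-7 - -32*34)=1088; twice the area = |3215| = 3215; area = 3215/2; boundary points = 1 + 1 + 2 + 1 = 5; strictly interior points = area - boundary/2 + 1 = 1606; answer 1606
Part II: S1 = 1606; w = 7767; 7767 = 3^2 * 863; sigma = (1 + 3 + 9) * (1 + 863) = 13 * 864 = 11232; answer 11232

11232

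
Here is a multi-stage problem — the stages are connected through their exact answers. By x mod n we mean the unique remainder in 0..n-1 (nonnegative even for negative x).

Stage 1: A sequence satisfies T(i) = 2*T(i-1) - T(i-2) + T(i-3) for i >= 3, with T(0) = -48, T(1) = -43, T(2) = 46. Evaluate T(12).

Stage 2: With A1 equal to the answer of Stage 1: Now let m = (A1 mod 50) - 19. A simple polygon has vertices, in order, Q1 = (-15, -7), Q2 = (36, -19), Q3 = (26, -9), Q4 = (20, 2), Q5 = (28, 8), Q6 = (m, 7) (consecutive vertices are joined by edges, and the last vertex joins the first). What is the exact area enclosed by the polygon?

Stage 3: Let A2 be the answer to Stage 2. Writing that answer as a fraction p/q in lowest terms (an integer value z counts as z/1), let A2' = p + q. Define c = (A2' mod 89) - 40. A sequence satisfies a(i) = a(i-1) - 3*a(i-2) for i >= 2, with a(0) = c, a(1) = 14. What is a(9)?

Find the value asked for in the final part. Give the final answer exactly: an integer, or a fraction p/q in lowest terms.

-4816

Stage 1: T(3) = 2*(46) - 1*(-43) + 1*(-48) = 87; iterating: T(3)=87, T(4)=85, T(5)=129, T(6)=260, T(7)=476, T(8)=821, T(9)=1426, T(10)=2507, T(11)=4409, T(12)=7737; answer 7737
Stage 2: A1 = 7737; m = 18; cross terms: (-15*-19 - 36*-7)=537, (36*-9 - 26*-19)=170, (26*2 - 20*-9)=232, (20*8 - 28*2)=104, (28*7 - 18*8)=52, (18*-7 - -15*7)=-21; twice the area = |1074| = 1074; area = 537; answer 537
Stage 3: A2 = 537; threaded value p + q = 538; c = -36; a(2) = 1*(14) - 3*(-36) = 122; iterating: a(2)=122, a(3)=80, a(4)=-286, a(5)=-526, a(6)=332, a(7)=1910, a(8)=914, a(9)=-4816; answer -4816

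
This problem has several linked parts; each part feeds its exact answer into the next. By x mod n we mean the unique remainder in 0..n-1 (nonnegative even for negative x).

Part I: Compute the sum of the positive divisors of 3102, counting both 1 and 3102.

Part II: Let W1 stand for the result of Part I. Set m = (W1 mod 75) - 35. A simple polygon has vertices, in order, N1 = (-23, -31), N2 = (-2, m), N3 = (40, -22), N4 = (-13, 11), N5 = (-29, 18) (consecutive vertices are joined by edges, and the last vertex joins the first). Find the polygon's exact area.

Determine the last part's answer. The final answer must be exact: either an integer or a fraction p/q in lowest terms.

2983/2

Part I: 3102 = 2 * 3 * 11 * 47; sigma = (1 + 2) * (1 + 3) * (1 + 11) * (1 + 47) = 3 * 4 * 12 * 48 = 6912; answer 6912
Part II: W1 = 6912; m = -23; cross terms: (-23*-23 - -2*-31)=467, (-2*-22 - 40*-23)=964, (40*11 - -13*-22)=154, (-13*18 - -29*11)=85, (-29*-31 - -23*18)=1313; twice the area = |2983| = 2983; area = 2983/2; answer 2983/2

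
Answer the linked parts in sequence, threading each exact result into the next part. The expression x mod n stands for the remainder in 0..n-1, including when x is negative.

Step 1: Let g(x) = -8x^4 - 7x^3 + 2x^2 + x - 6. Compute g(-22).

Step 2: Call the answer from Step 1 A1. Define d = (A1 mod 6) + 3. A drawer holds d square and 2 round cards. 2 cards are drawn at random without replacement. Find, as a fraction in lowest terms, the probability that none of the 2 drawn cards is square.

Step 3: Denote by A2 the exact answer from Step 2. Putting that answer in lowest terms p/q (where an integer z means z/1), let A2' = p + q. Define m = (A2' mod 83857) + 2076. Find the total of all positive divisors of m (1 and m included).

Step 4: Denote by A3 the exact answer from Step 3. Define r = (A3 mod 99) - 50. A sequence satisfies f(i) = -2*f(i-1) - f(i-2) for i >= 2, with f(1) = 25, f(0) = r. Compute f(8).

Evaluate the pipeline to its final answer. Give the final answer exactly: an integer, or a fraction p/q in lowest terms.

Step 1: -8*(-22)^4 - 7*(-22)^3 + 2*(-22)^2 + 1*(-22)^1 - 6 = (-1874048) + (74536) + (968) + (-22) + (-6) = -1798572; answer -1798572
Step 2: A1 = -1798572; d = 3; total draws C(5,2) = 10; favorable C(2,2) = 1; P = 1/10; answer 1/10
Step 3: A2 = 1/10; threaded value p + q = 11; m = 2087; 2087 is prime, so its only divisors are 1 and 2087; sigma = 1 + 2087 = 2088; answer 2088
Step 4: A3 = 2088; r = -41; f(2) = -2*(25) - 1*(-41) = -9; iterating: f(2)=-9, f(3)=-7, f(4)=23, f(5)=-39, f(6)=55, f(7)=-71, f(8)=87; answer 87

87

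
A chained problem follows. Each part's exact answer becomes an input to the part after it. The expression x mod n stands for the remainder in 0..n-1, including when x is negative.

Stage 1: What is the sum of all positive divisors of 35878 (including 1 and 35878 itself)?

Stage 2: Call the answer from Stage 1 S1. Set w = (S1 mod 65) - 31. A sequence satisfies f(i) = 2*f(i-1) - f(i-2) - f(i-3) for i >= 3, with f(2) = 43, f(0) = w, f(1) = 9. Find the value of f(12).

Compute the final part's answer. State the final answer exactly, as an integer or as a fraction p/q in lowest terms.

203

Stage 1: 35878 = 2 * 17939; sigma = (1 + 2) * (1 + 17939) = 3 * 17940 = 53820; answer 53820
Stage 2: S1 = 53820; w = -31; f(3) = 2*(43) - 1*(9) - 1*(-31) = 108; iterating: f(3)=108, f(4)=164, f(5)=177, f(6)=82, f(7)=-177, f(8)=-613, f(9)=-1131, f(10)=-1472, f(11)=-1200, f(12)=203; answer 203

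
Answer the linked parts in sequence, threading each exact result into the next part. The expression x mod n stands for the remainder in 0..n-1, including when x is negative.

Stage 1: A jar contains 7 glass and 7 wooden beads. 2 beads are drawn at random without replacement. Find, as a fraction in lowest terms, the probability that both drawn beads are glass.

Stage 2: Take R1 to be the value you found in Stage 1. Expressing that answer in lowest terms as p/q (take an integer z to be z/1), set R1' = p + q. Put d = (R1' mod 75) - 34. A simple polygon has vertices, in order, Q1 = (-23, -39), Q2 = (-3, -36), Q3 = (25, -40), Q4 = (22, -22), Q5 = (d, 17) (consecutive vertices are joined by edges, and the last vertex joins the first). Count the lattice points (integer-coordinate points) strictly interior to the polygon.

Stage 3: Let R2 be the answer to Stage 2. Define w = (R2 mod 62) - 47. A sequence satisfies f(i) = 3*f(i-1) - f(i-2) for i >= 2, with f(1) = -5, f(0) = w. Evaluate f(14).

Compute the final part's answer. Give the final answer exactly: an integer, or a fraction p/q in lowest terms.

2659700

Stage 1: total draws C(14,2) = 91; favorable C(7,2) = 21; P = 3/13; answer 3/13
Stage 2: R1 = 3/13; threaded value p + q = 16; d = -18; cross terms: (-23*-36 - -3*-39)=711, (-3*-40 - 25*-36)=1020, (25*-22 - 22*-40)=330, (22*17 - -18*-22)=-22, (-18*-39 - -23*17)=1093; twice the area = |3132| = 3132; area = 1566; boundary points = 1 + 4 + 3 + 1 + 1 = 10; strictly interior points = area - boundary/2 + 1 = 1562; answer 1562
Stage 3: R2 = 1562; w = -35; f(2) = 3*(-5) - 1*(-35) = 20; iterating: f(2)=20, f(3)=65, f(4)=175, f(5)=460, f(6)=1205, f(7)=3155, f(8)=8260, f(9)=21625, f(10)=56615, f(11)=148220, f(12)=388045, f(13)=1015915, f(14)=2659700; answer 2659700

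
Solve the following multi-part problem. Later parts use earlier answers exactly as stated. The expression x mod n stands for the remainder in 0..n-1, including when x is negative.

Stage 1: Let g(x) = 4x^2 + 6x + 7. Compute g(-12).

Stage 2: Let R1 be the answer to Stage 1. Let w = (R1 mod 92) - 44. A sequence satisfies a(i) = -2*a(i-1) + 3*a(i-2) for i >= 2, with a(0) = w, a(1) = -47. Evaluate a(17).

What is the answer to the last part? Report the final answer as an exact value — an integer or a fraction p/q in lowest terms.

-1743392207

Stage 1: 4*(-12)^2 + 6*(-12)^1 + 7 = (576) + (-72) + (7) = 511; answer 511
Stage 2: R1 = 511; w = 7; a(2) = -2*(-47) + 3*(7) = 115; iterating: a(2)=115, a(3)=-371, a(4)=1087, a(5)=-3287, a(6)=9835, a(7)=-29531, a(8)=88567, a(9)=-265727, a(10)=797155, a(11)=-2391491, a(12)=7174447, a(13)=-21523367, a(14)=64570075, a(15)=-193710251, a(16)=581130727, a(17)=-1743392207; answer -1743392207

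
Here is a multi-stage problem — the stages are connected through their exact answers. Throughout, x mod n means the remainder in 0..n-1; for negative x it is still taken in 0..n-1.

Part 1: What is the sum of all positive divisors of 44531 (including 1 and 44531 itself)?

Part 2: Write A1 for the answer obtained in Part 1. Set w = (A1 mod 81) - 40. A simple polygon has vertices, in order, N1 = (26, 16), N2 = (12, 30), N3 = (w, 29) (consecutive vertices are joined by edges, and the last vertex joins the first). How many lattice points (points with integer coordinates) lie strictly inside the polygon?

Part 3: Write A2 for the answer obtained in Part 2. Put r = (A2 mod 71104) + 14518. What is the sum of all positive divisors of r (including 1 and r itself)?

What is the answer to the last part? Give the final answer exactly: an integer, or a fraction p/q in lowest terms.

16672

Part 1: 44531 is prime, so its only divisors are 1 and 44531; sigma = 1 + 44531 = 44532; answer 44532
Part 2: A1 = 44532; w = 23; cross terms: (26*30 - 12*16)=588, (12*29 - 23*30)=-342, (23*16 - 26*29)=-386; twice the area = |-140| = 140; area = 70; boundary points = 14 + 1 + 1 = 16; strictly interior points = area - boundary/2 + 1 = 63; answer 63
Part 3: A2 = 63; r = 14581; 14581 = 7 * 2083; sigma = (1 + 7) * (1 + 2083) = 8 * 2084 = 16672; answer 16672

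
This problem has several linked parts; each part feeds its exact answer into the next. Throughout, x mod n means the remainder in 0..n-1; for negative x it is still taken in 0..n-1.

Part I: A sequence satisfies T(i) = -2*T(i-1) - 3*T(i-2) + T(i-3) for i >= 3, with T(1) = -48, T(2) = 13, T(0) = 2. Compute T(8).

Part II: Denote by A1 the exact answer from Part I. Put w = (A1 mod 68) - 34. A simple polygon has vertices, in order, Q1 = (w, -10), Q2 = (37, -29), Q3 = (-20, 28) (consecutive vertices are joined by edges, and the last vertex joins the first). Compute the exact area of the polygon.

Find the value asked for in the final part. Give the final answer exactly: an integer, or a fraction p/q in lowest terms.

741

Part I: T(3) = -2*(13) - 3*(-48) + 1*(2) = 120; iterating: T(3)=120, T(4)=-327, T(5)=307, T(6)=487, T(7)=-2222, T(8)=3290; answer 3290
Part II: A1 = 3290; w = -8; cross terms: (-8*-29 - 37*-10)=602, (37*28 - -20*-29)=456, (-20*-10 - -8*28)=424; twice the area = |1482| = 1482; area = 741; answer 741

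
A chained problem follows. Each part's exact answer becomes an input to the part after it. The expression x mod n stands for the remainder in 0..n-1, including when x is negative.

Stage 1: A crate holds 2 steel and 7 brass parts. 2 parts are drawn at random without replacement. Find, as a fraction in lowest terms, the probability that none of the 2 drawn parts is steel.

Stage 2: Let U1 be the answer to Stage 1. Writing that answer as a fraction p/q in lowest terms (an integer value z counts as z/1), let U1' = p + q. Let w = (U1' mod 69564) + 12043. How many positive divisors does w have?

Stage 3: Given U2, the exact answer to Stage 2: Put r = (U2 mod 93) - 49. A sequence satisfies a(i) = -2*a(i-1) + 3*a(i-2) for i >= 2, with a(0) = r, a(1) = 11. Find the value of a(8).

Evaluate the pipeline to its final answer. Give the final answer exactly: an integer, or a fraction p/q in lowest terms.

-85321

Stage 1: total draws C(9,2) = 36; favorable C(7,2) = 21; P = 7/12; answer 7/12
Stage 2: U1 = 7/12; threaded value p + q = 19; w = 12062; 12062 = 2 * 37 * 163; number of divisors = (1+1) * (1+1) * (1+1) = 8; answer 8
Stage 3: U2 = 8; r = -41; a(2) = -2*(11) + 3*(-41) = -145; iterating: a(2)=-145, a(3)=323, a(4)=-1081, a(5)=3131, a(6)=-9505, a(7)=28403, a(8)=-85321; answer -85321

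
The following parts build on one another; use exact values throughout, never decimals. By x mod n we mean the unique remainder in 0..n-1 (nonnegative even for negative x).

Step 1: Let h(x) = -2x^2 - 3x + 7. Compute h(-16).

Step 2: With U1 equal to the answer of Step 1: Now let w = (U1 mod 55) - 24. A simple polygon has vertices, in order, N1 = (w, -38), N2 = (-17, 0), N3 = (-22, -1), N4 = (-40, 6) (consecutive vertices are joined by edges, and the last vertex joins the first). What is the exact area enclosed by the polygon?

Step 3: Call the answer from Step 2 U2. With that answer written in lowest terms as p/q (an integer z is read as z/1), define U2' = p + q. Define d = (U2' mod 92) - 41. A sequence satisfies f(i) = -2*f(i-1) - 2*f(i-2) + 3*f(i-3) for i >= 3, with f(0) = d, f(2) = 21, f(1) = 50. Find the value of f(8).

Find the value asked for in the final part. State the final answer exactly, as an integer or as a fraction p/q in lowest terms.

-1859

Step 1: -2*(-16)^2 - 3*(-16)^1 + 7 = (-512) + (48) + (7) = -457; answer -457
Step 2: U1 = -457; w = 14; cross terms: (14*0 - -17*-38)=-646, (-17*-1 - -22*0)=17, (-22*6 - -40*-1)=-172, (-40*-38 - 14*6)=1436; twice the area = |635| = 635; area = 635/2; answer 635/2
Step 3: U2 = 635/2; threaded value p + q = 637; d = 44; f(3) = -2*(21) - 2*(50) + 3*(44) = -10; iterating: f(3)=-10, f(4)=128, f(5)=-173, f(6)=60, f(7)=610, f(8)=-1859; answer -1859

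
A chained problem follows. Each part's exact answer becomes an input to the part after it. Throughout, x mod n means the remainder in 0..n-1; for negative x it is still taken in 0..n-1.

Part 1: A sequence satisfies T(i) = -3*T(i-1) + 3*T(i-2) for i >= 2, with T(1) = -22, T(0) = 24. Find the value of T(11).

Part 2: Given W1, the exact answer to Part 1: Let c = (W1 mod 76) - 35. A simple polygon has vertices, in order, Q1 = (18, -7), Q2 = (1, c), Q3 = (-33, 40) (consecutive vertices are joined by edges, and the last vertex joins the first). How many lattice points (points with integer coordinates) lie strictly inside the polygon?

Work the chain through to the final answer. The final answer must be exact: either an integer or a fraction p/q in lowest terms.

Part 1: T(2) = -3*(-22) + 3*(24) = 138; iterating: T(2)=138, T(3)=-480, T(4)=1854, T(5)=-7002, T(6)=26568, T(7)=-100710, T(8)=381834, T(9)=-1447632, T(10)=5488398, T(11)=-20808090; answer -20808090
Part 2: W1 = -20808090; c = -9; cross terms: (18*-9 - 1*-7)=-155, (1*40 - -33*-9)=-257, (-33*-7 - 18*40)=-489; twice the area = |-901| = 901; area = 901/2; boundary points = 1 + 1 + 1 = 3; strictly interior points = area - boundary/2 + 1 = 450; answer 450

450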